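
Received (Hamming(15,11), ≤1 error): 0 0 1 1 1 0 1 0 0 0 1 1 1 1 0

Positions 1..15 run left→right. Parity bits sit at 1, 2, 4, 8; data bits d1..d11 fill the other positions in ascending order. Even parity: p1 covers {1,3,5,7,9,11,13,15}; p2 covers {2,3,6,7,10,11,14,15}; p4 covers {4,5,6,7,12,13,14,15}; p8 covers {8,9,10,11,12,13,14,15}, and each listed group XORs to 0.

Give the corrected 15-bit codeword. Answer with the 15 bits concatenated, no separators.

s1 (pos 1,3,5,7,9,11,13,15): 0⊕1⊕1⊕1⊕0⊕1⊕1⊕0 = 1
s2 (pos 2,3,6,7,10,11,14,15): 0⊕1⊕0⊕1⊕0⊕1⊕1⊕0 = 0
s4 (pos 4,5,6,7,12,13,14,15): 1⊕1⊕0⊕1⊕1⊕1⊕1⊕0 = 0
s8 (pos 8,9,10,11,12,13,14,15): 0⊕0⊕0⊕1⊕1⊕1⊕1⊕0 = 0
Syndrome s8…s1 = 0001 → error at position 1.
Flip position 1: 001110100011110 → 101110100011110

101110100011110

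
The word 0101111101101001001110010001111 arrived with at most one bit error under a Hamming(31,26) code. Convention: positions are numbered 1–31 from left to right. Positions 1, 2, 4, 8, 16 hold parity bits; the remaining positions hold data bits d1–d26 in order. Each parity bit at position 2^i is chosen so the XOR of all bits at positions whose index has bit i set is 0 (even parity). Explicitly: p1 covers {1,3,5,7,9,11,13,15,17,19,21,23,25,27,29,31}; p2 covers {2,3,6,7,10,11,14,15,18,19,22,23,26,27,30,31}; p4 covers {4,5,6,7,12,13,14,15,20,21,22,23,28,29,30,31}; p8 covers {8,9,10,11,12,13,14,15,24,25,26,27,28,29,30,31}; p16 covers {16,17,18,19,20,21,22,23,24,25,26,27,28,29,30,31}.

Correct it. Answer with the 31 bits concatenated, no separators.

0101111101101001001110010000111

s1 (pos 1,3,5,7,9,11,13,15,17,19,21,23,25,27,29,31): 0⊕0⊕1⊕1⊕0⊕1⊕1⊕0⊕0⊕1⊕1⊕0⊕0⊕0⊕1⊕1 = 0
s2 (pos 2,3,6,7,10,11,14,15,18,19,22,23,26,27,30,31): 1⊕0⊕1⊕1⊕1⊕1⊕0⊕0⊕0⊕1⊕0⊕0⊕0⊕0⊕1⊕1 = 0
s4 (pos 4,5,6,7,12,13,14,15,20,21,22,23,28,29,30,31): 1⊕1⊕1⊕1⊕0⊕1⊕0⊕0⊕1⊕1⊕0⊕0⊕1⊕1⊕1⊕1 = 1
s8 (pos 8,9,10,11,12,13,14,15,24,25,26,27,28,29,30,31): 1⊕0⊕1⊕1⊕0⊕1⊕0⊕0⊕1⊕0⊕0⊕0⊕1⊕1⊕1⊕1 = 1
s16 (pos 16,17,18,19,20,21,22,23,24,25,26,27,28,29,30,31): 1⊕0⊕0⊕1⊕1⊕1⊕0⊕0⊕1⊕0⊕0⊕0⊕1⊕1⊕1⊕1 = 1
Syndrome s16…s1 = 11100 → error at position 28.
Flip position 28: 0101111101101001001110010001111 → 0101111101101001001110010000111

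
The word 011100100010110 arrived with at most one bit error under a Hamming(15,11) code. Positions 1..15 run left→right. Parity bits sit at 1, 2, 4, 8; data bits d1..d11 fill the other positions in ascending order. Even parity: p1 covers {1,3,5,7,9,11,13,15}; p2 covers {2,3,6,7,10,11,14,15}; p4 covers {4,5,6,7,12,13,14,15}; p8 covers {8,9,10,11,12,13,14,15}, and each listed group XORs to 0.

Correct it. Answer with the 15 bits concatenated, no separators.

s1 (pos 1,3,5,7,9,11,13,15): 0⊕1⊕0⊕1⊕0⊕1⊕1⊕0 = 0
s2 (pos 2,3,6,7,10,11,14,15): 1⊕1⊕0⊕1⊕0⊕1⊕1⊕0 = 1
s4 (pos 4,5,6,7,12,13,14,15): 1⊕0⊕0⊕1⊕0⊕1⊕1⊕0 = 0
s8 (pos 8,9,10,11,12,13,14,15): 0⊕0⊕0⊕1⊕0⊕1⊕1⊕0 = 1
Syndrome s8…s1 = 1010 → error at position 10.
Flip position 10: 011100100010110 → 011100100110110

011100100110110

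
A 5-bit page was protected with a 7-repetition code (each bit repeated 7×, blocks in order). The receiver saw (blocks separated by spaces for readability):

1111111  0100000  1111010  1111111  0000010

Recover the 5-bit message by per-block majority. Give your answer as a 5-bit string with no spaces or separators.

10110

Block 1 (1111111): 7 ones → 1
Block 2 (0100000): 1 one → 0
Block 3 (1111010): 5 ones → 1
Block 4 (1111111): 7 ones → 1
Block 5 (0000010): 1 one → 0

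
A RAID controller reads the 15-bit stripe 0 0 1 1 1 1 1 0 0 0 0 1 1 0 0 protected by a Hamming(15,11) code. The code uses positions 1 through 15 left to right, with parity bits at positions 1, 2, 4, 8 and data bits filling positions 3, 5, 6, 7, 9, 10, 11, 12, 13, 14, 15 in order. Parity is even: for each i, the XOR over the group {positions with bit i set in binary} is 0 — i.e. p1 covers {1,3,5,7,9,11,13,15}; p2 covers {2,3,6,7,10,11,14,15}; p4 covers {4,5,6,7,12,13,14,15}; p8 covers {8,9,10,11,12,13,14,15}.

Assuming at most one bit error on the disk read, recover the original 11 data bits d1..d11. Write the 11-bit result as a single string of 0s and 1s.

11110001100

s1 (pos 1,3,5,7,9,11,13,15): 0⊕1⊕1⊕1⊕0⊕0⊕1⊕0 = 0
s2 (pos 2,3,6,7,10,11,14,15): 0⊕1⊕1⊕1⊕0⊕0⊕0⊕0 = 1
s4 (pos 4,5,6,7,12,13,14,15): 1⊕1⊕1⊕1⊕1⊕1⊕0⊕0 = 0
s8 (pos 8,9,10,11,12,13,14,15): 0⊕0⊕0⊕0⊕1⊕1⊕0⊕0 = 0
Syndrome s8…s1 = 0010 → error at position 2.
Flip position 2: 001111100001100 → 011111100001100
Read data bits from positions 3,5,6,7,9,10,11,12,13,14,15: 11110001100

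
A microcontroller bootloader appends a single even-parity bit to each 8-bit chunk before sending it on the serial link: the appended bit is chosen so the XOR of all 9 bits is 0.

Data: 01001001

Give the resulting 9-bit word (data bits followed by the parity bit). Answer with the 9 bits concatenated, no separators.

010010011

XOR of the 8 data bits: 0⊕1⊕0⊕0⊕1⊕0⊕0⊕1 = 1
Parity bit = 1 (so all 9 bits XOR to 0).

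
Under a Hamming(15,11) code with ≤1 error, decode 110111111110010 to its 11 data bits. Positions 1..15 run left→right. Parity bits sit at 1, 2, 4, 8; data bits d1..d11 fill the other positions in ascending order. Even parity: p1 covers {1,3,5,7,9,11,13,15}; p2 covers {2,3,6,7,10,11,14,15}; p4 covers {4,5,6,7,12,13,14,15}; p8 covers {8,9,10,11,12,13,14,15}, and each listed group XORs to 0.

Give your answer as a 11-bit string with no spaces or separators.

01111110110

s1 (pos 1,3,5,7,9,11,13,15): 1⊕0⊕1⊕1⊕1⊕1⊕0⊕0 = 1
s2 (pos 2,3,6,7,10,11,14,15): 1⊕0⊕1⊕1⊕1⊕1⊕1⊕0 = 0
s4 (pos 4,5,6,7,12,13,14,15): 1⊕1⊕1⊕1⊕0⊕0⊕1⊕0 = 1
s8 (pos 8,9,10,11,12,13,14,15): 1⊕1⊕1⊕1⊕0⊕0⊕1⊕0 = 1
Syndrome s8…s1 = 1101 → error at position 13.
Flip position 13: 110111111110010 → 110111111110110
Read data bits from positions 3,5,6,7,9,10,11,12,13,14,15: 01111110110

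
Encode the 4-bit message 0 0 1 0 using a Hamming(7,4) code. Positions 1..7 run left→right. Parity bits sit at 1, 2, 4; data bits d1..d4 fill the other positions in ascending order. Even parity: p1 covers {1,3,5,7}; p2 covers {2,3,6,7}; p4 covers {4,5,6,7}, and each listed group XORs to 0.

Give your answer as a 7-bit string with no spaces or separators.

Place data at non-parity positions: p1 p2 0 p4 0 1 0
p1 (pos 1,3,5,7): XOR of data positions = 0⊕0⊕0 = 0
p2 (pos 2,3,6,7): XOR of data positions = 0⊕1⊕0 = 1
p4 (pos 4,5,6,7): XOR of data positions = 0⊕1⊕0 = 1
Codeword: 0101010

0101010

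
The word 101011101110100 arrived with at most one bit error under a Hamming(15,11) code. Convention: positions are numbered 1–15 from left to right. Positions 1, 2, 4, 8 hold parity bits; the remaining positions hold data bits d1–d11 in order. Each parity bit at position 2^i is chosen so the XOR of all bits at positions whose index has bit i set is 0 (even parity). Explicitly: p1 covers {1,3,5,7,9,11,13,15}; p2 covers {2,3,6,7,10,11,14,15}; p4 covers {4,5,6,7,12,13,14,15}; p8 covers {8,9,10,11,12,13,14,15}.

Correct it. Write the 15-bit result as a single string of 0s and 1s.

100011101110100

s1 (pos 1,3,5,7,9,11,13,15): 1⊕1⊕1⊕1⊕1⊕1⊕1⊕0 = 1
s2 (pos 2,3,6,7,10,11,14,15): 0⊕1⊕1⊕1⊕1⊕1⊕0⊕0 = 1
s4 (pos 4,5,6,7,12,13,14,15): 0⊕1⊕1⊕1⊕0⊕1⊕0⊕0 = 0
s8 (pos 8,9,10,11,12,13,14,15): 0⊕1⊕1⊕1⊕0⊕1⊕0⊕0 = 0
Syndrome s8…s1 = 0011 → error at position 3.
Flip position 3: 101011101110100 → 100011101110100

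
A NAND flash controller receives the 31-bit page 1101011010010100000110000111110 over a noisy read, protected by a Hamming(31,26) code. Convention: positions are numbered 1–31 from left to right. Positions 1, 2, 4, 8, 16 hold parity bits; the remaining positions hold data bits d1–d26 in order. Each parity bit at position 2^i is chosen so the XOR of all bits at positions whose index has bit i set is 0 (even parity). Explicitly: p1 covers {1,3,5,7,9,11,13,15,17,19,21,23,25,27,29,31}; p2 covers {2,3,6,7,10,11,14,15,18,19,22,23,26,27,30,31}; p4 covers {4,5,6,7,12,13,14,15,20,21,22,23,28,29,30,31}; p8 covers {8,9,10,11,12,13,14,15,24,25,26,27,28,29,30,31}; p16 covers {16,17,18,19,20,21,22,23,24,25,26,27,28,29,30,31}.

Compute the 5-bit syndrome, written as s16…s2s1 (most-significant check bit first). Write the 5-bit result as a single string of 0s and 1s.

10010

s1 (pos 1,3,5,7,9,11,13,15,17,19,21,23,25,27,29,31): 1⊕0⊕0⊕1⊕1⊕0⊕0⊕0⊕0⊕0⊕1⊕0⊕0⊕1⊕1⊕0 = 0
s2 (pos 2,3,6,7,10,11,14,15,18,19,22,23,26,27,30,31): 1⊕0⊕1⊕1⊕0⊕0⊕1⊕0⊕0⊕0⊕0⊕0⊕1⊕1⊕1⊕0 = 1
s4 (pos 4,5,6,7,12,13,14,15,20,21,22,23,28,29,30,31): 1⊕0⊕1⊕1⊕1⊕0⊕1⊕0⊕1⊕1⊕0⊕0⊕1⊕1⊕1⊕0 = 0
s8 (pos 8,9,10,11,12,13,14,15,24,25,26,27,28,29,30,31): 0⊕1⊕0⊕0⊕1⊕0⊕1⊕0⊕0⊕0⊕1⊕1⊕1⊕1⊕1⊕0 = 0
s16 (pos 16,17,18,19,20,21,22,23,24,25,26,27,28,29,30,31): 0⊕0⊕0⊕0⊕1⊕1⊕0⊕0⊕0⊕0⊕1⊕1⊕1⊕1⊕1⊕0 = 1
Syndrome s16…s1 = 10010 → error at position 18.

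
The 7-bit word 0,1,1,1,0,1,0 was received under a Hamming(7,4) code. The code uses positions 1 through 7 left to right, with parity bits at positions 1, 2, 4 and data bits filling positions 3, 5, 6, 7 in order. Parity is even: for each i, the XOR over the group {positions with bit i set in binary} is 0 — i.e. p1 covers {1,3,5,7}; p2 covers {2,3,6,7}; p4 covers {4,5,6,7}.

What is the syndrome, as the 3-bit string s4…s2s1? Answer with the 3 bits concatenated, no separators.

011

s1 (pos 1,3,5,7): 0⊕1⊕0⊕0 = 1
s2 (pos 2,3,6,7): 1⊕1⊕1⊕0 = 1
s4 (pos 4,5,6,7): 1⊕0⊕1⊕0 = 0
Syndrome s4…s1 = 011 → error at position 3.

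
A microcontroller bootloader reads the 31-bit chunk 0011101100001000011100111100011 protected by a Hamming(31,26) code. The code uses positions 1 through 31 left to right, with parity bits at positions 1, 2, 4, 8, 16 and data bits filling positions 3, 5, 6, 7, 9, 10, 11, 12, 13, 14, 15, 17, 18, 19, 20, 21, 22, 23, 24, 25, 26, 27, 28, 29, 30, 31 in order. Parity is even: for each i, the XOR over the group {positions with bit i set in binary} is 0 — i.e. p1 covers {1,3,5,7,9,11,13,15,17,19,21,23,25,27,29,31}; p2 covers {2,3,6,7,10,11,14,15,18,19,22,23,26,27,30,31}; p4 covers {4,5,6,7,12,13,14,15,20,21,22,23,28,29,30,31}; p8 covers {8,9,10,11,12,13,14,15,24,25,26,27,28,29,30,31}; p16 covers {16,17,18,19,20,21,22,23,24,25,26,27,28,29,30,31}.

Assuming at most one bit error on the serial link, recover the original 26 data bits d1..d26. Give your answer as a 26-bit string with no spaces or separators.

s1 (pos 1,3,5,7,9,11,13,15,17,19,21,23,25,27,29,31): 0⊕1⊕1⊕1⊕0⊕0⊕1⊕0⊕0⊕1⊕0⊕1⊕1⊕0⊕0⊕1 = 0
s2 (pos 2,3,6,7,10,11,14,15,18,19,22,23,26,27,30,31): 0⊕1⊕0⊕1⊕0⊕0⊕0⊕0⊕1⊕1⊕0⊕1⊕1⊕0⊕1⊕1 = 0
s4 (pos 4,5,6,7,12,13,14,15,20,21,22,23,28,29,30,31): 1⊕1⊕0⊕1⊕0⊕1⊕0⊕0⊕1⊕0⊕0⊕1⊕0⊕0⊕1⊕1 = 0
s8 (pos 8,9,10,11,12,13,14,15,24,25,26,27,28,29,30,31): 1⊕0⊕0⊕0⊕0⊕1⊕0⊕0⊕1⊕1⊕1⊕0⊕0⊕0⊕1⊕1 = 1
s16 (pos 16,17,18,19,20,21,22,23,24,25,26,27,28,29,30,31): 0⊕0⊕1⊕1⊕1⊕0⊕0⊕1⊕1⊕1⊕1⊕0⊕0⊕0⊕1⊕1 = 1
Syndrome s16…s1 = 11000 → error at position 24.
Flip position 24: 0011101100001000011100111100011 → 0011101100001000011100101100011
Read data bits from positions 3,5,6,7,9,10,11,12,13,14,15,17,18,19,20,21,22,23,24,25,26,27,28,29,30,31: 11010000100011100101100011

11010000100011100101100011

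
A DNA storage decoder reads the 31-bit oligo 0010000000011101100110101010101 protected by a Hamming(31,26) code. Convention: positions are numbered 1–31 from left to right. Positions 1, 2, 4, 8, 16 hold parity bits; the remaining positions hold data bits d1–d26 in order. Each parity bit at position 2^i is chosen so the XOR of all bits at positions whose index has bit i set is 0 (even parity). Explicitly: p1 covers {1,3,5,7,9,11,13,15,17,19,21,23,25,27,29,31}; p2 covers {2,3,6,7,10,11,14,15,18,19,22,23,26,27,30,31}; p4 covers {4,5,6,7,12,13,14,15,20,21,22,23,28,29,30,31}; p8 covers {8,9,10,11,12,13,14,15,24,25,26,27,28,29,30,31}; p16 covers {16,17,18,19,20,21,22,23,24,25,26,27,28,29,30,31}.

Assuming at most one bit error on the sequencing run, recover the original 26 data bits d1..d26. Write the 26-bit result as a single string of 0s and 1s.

s1 (pos 1,3,5,7,9,11,13,15,17,19,21,23,25,27,29,31): 0⊕1⊕0⊕0⊕0⊕0⊕1⊕0⊕1⊕0⊕1⊕1⊕1⊕1⊕1⊕1 = 1
s2 (pos 2,3,6,7,10,11,14,15,18,19,22,23,26,27,30,31): 0⊕1⊕0⊕0⊕0⊕0⊕1⊕0⊕0⊕0⊕0⊕1⊕0⊕1⊕0⊕1 = 1
s4 (pos 4,5,6,7,12,13,14,15,20,21,22,23,28,29,30,31): 0⊕0⊕0⊕0⊕1⊕1⊕1⊕0⊕1⊕1⊕0⊕1⊕0⊕1⊕0⊕1 = 0
s8 (pos 8,9,10,11,12,13,14,15,24,25,26,27,28,29,30,31): 0⊕0⊕0⊕0⊕1⊕1⊕1⊕0⊕0⊕1⊕0⊕1⊕0⊕1⊕0⊕1 = 1
s16 (pos 16,17,18,19,20,21,22,23,24,25,26,27,28,29,30,31): 1⊕1⊕0⊕0⊕1⊕1⊕0⊕1⊕0⊕1⊕0⊕1⊕0⊕1⊕0⊕1 = 1
Syndrome s16…s1 = 11011 → error at position 27.
Flip position 27: 0010000000011101100110101010101 → 0010000000011101100110101000101
Read data bits from positions 3,5,6,7,9,10,11,12,13,14,15,17,18,19,20,21,22,23,24,25,26,27,28,29,30,31: 10000001110100110101000101

10000001110100110101000101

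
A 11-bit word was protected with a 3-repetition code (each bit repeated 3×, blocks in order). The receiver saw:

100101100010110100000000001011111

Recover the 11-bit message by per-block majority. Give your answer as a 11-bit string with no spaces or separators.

01001000011

Block 1 (100): 1 one → 0
Block 2 (101): 2 ones → 1
Block 3 (100): 1 one → 0
Block 4 (010): 1 one → 0
Block 5 (110): 2 ones → 1
Block 6 (100): 1 one → 0
Block 7 (000): 0 ones → 0
Block 8 (000): 0 ones → 0
Block 9 (001): 1 one → 0
Block 10 (011): 2 ones → 1
Block 11 (111): 3 ones → 1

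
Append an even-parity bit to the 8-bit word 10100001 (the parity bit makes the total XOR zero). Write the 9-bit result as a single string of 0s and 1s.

XOR of the 8 data bits: 1⊕0⊕1⊕0⊕0⊕0⊕0⊕1 = 1
Parity bit = 1 (so all 9 bits XOR to 0).

101000011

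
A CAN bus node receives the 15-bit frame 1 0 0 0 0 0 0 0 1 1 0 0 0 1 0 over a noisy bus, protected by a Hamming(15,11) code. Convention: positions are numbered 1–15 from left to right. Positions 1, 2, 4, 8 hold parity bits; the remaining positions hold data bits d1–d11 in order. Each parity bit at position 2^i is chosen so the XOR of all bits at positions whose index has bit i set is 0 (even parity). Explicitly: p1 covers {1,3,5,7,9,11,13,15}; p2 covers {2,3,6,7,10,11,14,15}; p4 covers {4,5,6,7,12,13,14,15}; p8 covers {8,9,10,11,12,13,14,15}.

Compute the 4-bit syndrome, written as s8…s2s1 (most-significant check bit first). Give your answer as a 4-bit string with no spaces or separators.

s1 (pos 1,3,5,7,9,11,13,15): 1⊕0⊕0⊕0⊕1⊕0⊕0⊕0 = 0
s2 (pos 2,3,6,7,10,11,14,15): 0⊕0⊕0⊕0⊕1⊕0⊕1⊕0 = 0
s4 (pos 4,5,6,7,12,13,14,15): 0⊕0⊕0⊕0⊕0⊕0⊕1⊕0 = 1
s8 (pos 8,9,10,11,12,13,14,15): 0⊕1⊕1⊕0⊕0⊕0⊕1⊕0 = 1
Syndrome s8…s1 = 1100 → error at position 12.

1100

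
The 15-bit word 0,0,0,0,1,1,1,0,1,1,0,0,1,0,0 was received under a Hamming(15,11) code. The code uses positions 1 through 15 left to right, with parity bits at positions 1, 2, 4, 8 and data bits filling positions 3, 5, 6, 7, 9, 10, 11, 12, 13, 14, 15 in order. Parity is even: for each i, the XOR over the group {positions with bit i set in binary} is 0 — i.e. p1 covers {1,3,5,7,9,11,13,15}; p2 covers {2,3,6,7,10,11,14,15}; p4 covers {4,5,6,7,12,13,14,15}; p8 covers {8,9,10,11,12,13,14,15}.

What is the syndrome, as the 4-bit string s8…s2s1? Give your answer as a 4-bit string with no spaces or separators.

1010

s1 (pos 1,3,5,7,9,11,13,15): 0⊕0⊕1⊕1⊕1⊕0⊕1⊕0 = 0
s2 (pos 2,3,6,7,10,11,14,15): 0⊕0⊕1⊕1⊕1⊕0⊕0⊕0 = 1
s4 (pos 4,5,6,7,12,13,14,15): 0⊕1⊕1⊕1⊕0⊕1⊕0⊕0 = 0
s8 (pos 8,9,10,11,12,13,14,15): 0⊕1⊕1⊕0⊕0⊕1⊕0⊕0 = 1
Syndrome s8…s1 = 1010 → error at position 10.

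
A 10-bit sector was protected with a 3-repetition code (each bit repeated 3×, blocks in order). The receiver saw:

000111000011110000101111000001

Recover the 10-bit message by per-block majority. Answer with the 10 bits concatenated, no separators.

0101101100

Block 1 (000): 0 ones → 0
Block 2 (111): 3 ones → 1
Block 3 (000): 0 ones → 0
Block 4 (011): 2 ones → 1
Block 5 (110): 2 ones → 1
Block 6 (000): 0 ones → 0
Block 7 (101): 2 ones → 1
Block 8 (111): 3 ones → 1
Block 9 (000): 0 ones → 0
Block 10 (001): 1 one → 0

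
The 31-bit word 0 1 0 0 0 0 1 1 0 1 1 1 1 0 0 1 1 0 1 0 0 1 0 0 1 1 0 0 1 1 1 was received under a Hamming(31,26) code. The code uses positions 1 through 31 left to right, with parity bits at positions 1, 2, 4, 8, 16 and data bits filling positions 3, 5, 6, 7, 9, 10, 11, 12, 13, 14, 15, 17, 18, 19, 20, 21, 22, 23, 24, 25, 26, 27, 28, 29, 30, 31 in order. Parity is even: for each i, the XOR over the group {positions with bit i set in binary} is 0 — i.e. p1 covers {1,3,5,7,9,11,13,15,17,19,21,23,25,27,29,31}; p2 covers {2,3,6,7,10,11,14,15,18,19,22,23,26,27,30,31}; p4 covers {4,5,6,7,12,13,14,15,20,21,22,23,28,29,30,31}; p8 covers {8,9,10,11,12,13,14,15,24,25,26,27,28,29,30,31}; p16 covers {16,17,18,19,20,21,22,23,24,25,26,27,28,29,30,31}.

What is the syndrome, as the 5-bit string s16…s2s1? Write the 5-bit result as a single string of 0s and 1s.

10110

s1 (pos 1,3,5,7,9,11,13,15,17,19,21,23,25,27,29,31): 0⊕0⊕0⊕1⊕0⊕1⊕1⊕0⊕1⊕1⊕0⊕0⊕1⊕0⊕1⊕1 = 0
s2 (pos 2,3,6,7,10,11,14,15,18,19,22,23,26,27,30,31): 1⊕0⊕0⊕1⊕1⊕1⊕0⊕0⊕0⊕1⊕1⊕0⊕1⊕0⊕1⊕1 = 1
s4 (pos 4,5,6,7,12,13,14,15,20,21,22,23,28,29,30,31): 0⊕0⊕0⊕1⊕1⊕1⊕0⊕0⊕0⊕0⊕1⊕0⊕0⊕1⊕1⊕1 = 1
s8 (pos 8,9,10,11,12,13,14,15,24,25,26,27,28,29,30,31): 1⊕0⊕1⊕1⊕1⊕1⊕0⊕0⊕0⊕1⊕1⊕0⊕0⊕1⊕1⊕1 = 0
s16 (pos 16,17,18,19,20,21,22,23,24,25,26,27,28,29,30,31): 1⊕1⊕0⊕1⊕0⊕0⊕1⊕0⊕0⊕1⊕1⊕0⊕0⊕1⊕1⊕1 = 1
Syndrome s16…s1 = 10110 → error at position 22.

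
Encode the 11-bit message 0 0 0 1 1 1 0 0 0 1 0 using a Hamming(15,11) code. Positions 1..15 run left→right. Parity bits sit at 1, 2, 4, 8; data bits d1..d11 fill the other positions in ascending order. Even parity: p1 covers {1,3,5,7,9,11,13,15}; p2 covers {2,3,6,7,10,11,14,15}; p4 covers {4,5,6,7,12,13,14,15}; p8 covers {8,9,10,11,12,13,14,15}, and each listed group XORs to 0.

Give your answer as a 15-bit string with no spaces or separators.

010000111100010

Place data at non-parity positions: p1 p2 0 p4 0 0 1 p8 1 1 0 0 0 1 0
p1 (pos 1,3,5,7,9,11,13,15): XOR of data positions = 0⊕0⊕1⊕1⊕0⊕0⊕0 = 0
p2 (pos 2,3,6,7,10,11,14,15): XOR of data positions = 0⊕0⊕1⊕1⊕0⊕1⊕0 = 1
p4 (pos 4,5,6,7,12,13,14,15): XOR of data positions = 0⊕0⊕1⊕0⊕0⊕1⊕0 = 0
p8 (pos 8,9,10,11,12,13,14,15): XOR of data positions = 1⊕1⊕0⊕0⊕0⊕1⊕0 = 1
Codeword: 010000111100010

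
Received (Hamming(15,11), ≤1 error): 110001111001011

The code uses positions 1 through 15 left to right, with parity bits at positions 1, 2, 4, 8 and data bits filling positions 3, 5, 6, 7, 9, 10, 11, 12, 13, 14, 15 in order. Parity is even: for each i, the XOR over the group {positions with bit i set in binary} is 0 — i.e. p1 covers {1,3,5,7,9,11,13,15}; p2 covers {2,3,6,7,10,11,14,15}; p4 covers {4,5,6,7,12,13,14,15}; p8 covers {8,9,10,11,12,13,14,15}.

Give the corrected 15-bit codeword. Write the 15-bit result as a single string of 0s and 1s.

s1 (pos 1,3,5,7,9,11,13,15): 1⊕0⊕0⊕1⊕1⊕0⊕0⊕1 = 0
s2 (pos 2,3,6,7,10,11,14,15): 1⊕0⊕1⊕1⊕0⊕0⊕1⊕1 = 1
s4 (pos 4,5,6,7,12,13,14,15): 0⊕0⊕1⊕1⊕1⊕0⊕1⊕1 = 1
s8 (pos 8,9,10,11,12,13,14,15): 1⊕1⊕0⊕0⊕1⊕0⊕1⊕1 = 1
Syndrome s8…s1 = 1110 → error at position 14.
Flip position 14: 110001111001011 → 110001111001001

110001111001001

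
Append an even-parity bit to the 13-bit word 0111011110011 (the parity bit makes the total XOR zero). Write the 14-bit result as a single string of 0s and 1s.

01110111100111

XOR of the 13 data bits: 0⊕1⊕1⊕1⊕0⊕1⊕1⊕1⊕1⊕0⊕0⊕1⊕1 = 1
Parity bit = 1 (so all 14 bits XOR to 0).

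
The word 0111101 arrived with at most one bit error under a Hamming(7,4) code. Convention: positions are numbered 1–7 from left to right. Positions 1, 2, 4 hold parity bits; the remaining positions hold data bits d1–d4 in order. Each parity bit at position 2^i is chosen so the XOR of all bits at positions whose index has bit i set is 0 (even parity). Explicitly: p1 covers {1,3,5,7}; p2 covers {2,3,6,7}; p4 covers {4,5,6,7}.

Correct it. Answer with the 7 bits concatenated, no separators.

0111100

s1 (pos 1,3,5,7): 0⊕1⊕1⊕1 = 1
s2 (pos 2,3,6,7): 1⊕1⊕0⊕1 = 1
s4 (pos 4,5,6,7): 1⊕1⊕0⊕1 = 1
Syndrome s4…s1 = 111 → error at position 7.
Flip position 7: 0111101 → 0111100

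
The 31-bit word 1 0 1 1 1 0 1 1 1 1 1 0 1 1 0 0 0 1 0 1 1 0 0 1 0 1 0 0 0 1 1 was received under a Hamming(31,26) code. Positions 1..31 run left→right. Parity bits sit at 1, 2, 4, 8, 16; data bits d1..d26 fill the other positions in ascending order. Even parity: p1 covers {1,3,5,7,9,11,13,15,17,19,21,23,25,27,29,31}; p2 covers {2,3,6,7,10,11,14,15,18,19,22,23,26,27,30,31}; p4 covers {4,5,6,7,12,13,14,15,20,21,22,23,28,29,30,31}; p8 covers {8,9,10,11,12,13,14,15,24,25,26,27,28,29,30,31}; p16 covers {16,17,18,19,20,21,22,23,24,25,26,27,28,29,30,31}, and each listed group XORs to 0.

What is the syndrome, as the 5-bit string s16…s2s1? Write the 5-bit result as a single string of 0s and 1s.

s1 (pos 1,3,5,7,9,11,13,15,17,19,21,23,25,27,29,31): 1⊕1⊕1⊕1⊕1⊕1⊕1⊕0⊕0⊕0⊕1⊕0⊕0⊕0⊕0⊕1 = 1
s2 (pos 2,3,6,7,10,11,14,15,18,19,22,23,26,27,30,31): 0⊕1⊕0⊕1⊕1⊕1⊕1⊕0⊕1⊕0⊕0⊕0⊕1⊕0⊕1⊕1 = 1
s4 (pos 4,5,6,7,12,13,14,15,20,21,22,23,28,29,30,31): 1⊕1⊕0⊕1⊕0⊕1⊕1⊕0⊕1⊕1⊕0⊕0⊕0⊕0⊕1⊕1 = 1
s8 (pos 8,9,10,11,12,13,14,15,24,25,26,27,28,29,30,31): 1⊕1⊕1⊕1⊕0⊕1⊕1⊕0⊕1⊕0⊕1⊕0⊕0⊕0⊕1⊕1 = 0
s16 (pos 16,17,18,19,20,21,22,23,24,25,26,27,28,29,30,31): 0⊕0⊕1⊕0⊕1⊕1⊕0⊕0⊕1⊕0⊕1⊕0⊕0⊕0⊕1⊕1 = 1
Syndrome s16…s1 = 10111 → error at position 23.

10111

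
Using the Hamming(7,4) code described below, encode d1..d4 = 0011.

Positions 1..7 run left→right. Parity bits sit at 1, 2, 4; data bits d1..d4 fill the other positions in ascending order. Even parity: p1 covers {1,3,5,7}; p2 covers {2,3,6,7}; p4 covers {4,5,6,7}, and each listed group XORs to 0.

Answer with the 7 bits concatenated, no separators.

Place data at non-parity positions: p1 p2 0 p4 0 1 1
p1 (pos 1,3,5,7): XOR of data positions = 0⊕0⊕1 = 1
p2 (pos 2,3,6,7): XOR of data positions = 0⊕1⊕1 = 0
p4 (pos 4,5,6,7): XOR of data positions = 0⊕1⊕1 = 0
Codeword: 1000011

1000011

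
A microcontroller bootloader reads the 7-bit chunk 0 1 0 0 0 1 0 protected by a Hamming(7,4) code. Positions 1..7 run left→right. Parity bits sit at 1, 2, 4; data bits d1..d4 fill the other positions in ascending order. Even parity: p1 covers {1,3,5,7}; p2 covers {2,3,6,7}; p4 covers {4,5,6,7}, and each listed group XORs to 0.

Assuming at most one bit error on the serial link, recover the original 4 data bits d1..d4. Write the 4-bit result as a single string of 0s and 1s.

s1 (pos 1,3,5,7): 0⊕0⊕0⊕0 = 0
s2 (pos 2,3,6,7): 1⊕0⊕1⊕0 = 0
s4 (pos 4,5,6,7): 0⊕0⊕1⊕0 = 1
Syndrome s4…s1 = 100 → error at position 4.
Flip position 4: 0100010 → 0101010
Read data bits from positions 3,5,6,7: 0010

0010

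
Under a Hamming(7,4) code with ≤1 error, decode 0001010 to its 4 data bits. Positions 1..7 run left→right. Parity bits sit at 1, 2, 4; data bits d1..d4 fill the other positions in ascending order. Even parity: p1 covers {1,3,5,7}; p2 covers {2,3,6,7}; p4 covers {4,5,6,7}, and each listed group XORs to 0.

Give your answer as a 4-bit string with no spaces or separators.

s1 (pos 1,3,5,7): 0⊕0⊕0⊕0 = 0
s2 (pos 2,3,6,7): 0⊕0⊕1⊕0 = 1
s4 (pos 4,5,6,7): 1⊕0⊕1⊕0 = 0
Syndrome s4…s1 = 010 → error at position 2.
Flip position 2: 0001010 → 0101010
Read data bits from positions 3,5,6,7: 0010

0010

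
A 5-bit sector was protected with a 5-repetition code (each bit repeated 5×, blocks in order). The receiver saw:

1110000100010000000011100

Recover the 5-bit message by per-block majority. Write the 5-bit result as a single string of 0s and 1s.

10001

Block 1 (11100): 3 ones → 1
Block 2 (00100): 1 one → 0
Block 3 (01000): 1 one → 0
Block 4 (00000): 0 ones → 0
Block 5 (11100): 3 ones → 1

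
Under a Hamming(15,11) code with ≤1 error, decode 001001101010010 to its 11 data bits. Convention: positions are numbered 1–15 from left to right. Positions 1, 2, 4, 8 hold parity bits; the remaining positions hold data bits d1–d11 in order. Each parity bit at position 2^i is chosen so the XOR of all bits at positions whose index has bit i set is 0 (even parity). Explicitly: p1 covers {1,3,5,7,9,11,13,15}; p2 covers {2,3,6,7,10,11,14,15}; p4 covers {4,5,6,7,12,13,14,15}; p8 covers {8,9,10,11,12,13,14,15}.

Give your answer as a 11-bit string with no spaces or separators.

s1 (pos 1,3,5,7,9,11,13,15): 0⊕1⊕0⊕1⊕1⊕1⊕0⊕0 = 0
s2 (pos 2,3,6,7,10,11,14,15): 0⊕1⊕1⊕1⊕0⊕1⊕1⊕0 = 1
s4 (pos 4,5,6,7,12,13,14,15): 0⊕0⊕1⊕1⊕0⊕0⊕1⊕0 = 1
s8 (pos 8,9,10,11,12,13,14,15): 0⊕1⊕0⊕1⊕0⊕0⊕1⊕0 = 1
Syndrome s8…s1 = 1110 → error at position 14.
Flip position 14: 001001101010010 → 001001101010000
Read data bits from positions 3,5,6,7,9,10,11,12,13,14,15: 10111010000

10111010000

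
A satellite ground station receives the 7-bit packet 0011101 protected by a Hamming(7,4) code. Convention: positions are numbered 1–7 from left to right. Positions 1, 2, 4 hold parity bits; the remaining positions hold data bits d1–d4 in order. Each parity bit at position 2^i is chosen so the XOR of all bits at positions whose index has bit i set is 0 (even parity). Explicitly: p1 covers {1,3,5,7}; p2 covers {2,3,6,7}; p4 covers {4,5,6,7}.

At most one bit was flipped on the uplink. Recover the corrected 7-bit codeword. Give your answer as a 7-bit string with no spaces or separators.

0011001

s1 (pos 1,3,5,7): 0⊕1⊕1⊕1 = 1
s2 (pos 2,3,6,7): 0⊕1⊕0⊕1 = 0
s4 (pos 4,5,6,7): 1⊕1⊕0⊕1 = 1
Syndrome s4…s1 = 101 → error at position 5.
Flip position 5: 0011101 → 0011001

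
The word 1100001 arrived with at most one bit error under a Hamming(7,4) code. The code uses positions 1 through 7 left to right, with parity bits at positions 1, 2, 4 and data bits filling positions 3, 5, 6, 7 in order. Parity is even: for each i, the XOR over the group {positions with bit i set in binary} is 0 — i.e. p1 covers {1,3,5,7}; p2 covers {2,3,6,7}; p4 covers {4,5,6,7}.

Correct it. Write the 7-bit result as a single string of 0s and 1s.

1101001

s1 (pos 1,3,5,7): 1⊕0⊕0⊕1 = 0
s2 (pos 2,3,6,7): 1⊕0⊕0⊕1 = 0
s4 (pos 4,5,6,7): 0⊕0⊕0⊕1 = 1
Syndrome s4…s1 = 100 → error at position 4.
Flip position 4: 1100001 → 1101001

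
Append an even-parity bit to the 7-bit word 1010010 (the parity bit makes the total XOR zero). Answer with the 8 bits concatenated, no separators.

XOR of the 7 data bits: 1⊕0⊕1⊕0⊕0⊕1⊕0 = 1
Parity bit = 1 (so all 8 bits XOR to 0).

10100101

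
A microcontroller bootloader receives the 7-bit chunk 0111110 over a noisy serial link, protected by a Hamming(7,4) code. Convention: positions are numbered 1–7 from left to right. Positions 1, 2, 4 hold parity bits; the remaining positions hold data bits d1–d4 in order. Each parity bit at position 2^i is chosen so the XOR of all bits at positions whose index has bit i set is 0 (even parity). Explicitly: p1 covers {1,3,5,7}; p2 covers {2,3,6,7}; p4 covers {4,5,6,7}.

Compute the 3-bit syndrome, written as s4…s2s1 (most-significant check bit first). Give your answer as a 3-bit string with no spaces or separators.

s1 (pos 1,3,5,7): 0⊕1⊕1⊕0 = 0
s2 (pos 2,3,6,7): 1⊕1⊕1⊕0 = 1
s4 (pos 4,5,6,7): 1⊕1⊕1⊕0 = 1
Syndrome s4…s1 = 110 → error at position 6.

110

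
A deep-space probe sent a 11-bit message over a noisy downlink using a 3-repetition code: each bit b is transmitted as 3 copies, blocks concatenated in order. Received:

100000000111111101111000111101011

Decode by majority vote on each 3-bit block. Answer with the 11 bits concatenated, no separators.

Block 1 (100): 1 one → 0
Block 2 (000): 0 ones → 0
Block 3 (000): 0 ones → 0
Block 4 (111): 3 ones → 1
Block 5 (111): 3 ones → 1
Block 6 (101): 2 ones → 1
Block 7 (111): 3 ones → 1
Block 8 (000): 0 ones → 0
Block 9 (111): 3 ones → 1
Block 10 (101): 2 ones → 1
Block 11 (011): 2 ones → 1

00011110111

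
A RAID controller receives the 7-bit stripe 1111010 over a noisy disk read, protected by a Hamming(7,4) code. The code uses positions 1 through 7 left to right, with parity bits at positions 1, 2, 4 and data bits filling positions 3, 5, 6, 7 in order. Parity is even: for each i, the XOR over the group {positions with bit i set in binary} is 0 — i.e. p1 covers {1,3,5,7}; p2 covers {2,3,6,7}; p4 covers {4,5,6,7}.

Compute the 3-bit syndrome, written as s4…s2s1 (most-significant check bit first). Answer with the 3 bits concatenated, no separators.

010

s1 (pos 1,3,5,7): 1⊕1⊕0⊕0 = 0
s2 (pos 2,3,6,7): 1⊕1⊕1⊕0 = 1
s4 (pos 4,5,6,7): 1⊕0⊕1⊕0 = 0
Syndrome s4…s1 = 010 → error at position 2.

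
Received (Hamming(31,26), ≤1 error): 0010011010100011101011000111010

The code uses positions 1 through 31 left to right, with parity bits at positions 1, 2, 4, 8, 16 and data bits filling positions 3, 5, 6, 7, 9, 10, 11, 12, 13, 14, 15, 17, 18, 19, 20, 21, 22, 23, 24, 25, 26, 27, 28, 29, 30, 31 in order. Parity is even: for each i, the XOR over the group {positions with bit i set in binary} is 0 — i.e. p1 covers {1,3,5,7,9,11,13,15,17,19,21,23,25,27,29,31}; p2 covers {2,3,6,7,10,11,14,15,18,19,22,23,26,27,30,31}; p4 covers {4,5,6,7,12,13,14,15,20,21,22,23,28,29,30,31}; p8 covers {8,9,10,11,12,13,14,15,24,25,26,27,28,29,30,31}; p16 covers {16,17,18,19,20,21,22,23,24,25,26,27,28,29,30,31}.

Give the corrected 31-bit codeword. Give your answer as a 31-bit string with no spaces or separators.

s1 (pos 1,3,5,7,9,11,13,15,17,19,21,23,25,27,29,31): 0⊕1⊕0⊕1⊕1⊕1⊕0⊕1⊕1⊕1⊕1⊕0⊕0⊕1⊕0⊕0 = 1
s2 (pos 2,3,6,7,10,11,14,15,18,19,22,23,26,27,30,31): 0⊕1⊕1⊕1⊕0⊕1⊕0⊕1⊕0⊕1⊕1⊕0⊕1⊕1⊕1⊕0 = 0
s4 (pos 4,5,6,7,12,13,14,15,20,21,22,23,28,29,30,31): 0⊕0⊕1⊕1⊕0⊕0⊕0⊕1⊕0⊕1⊕1⊕0⊕1⊕0⊕1⊕0 = 1
s8 (pos 8,9,10,11,12,13,14,15,24,25,26,27,28,29,30,31): 0⊕1⊕0⊕1⊕0⊕0⊕0⊕1⊕0⊕0⊕1⊕1⊕1⊕0⊕1⊕0 = 1
s16 (pos 16,17,18,19,20,21,22,23,24,25,26,27,28,29,30,31): 1⊕1⊕0⊕1⊕0⊕1⊕1⊕0⊕0⊕0⊕1⊕1⊕1⊕0⊕1⊕0 = 1
Syndrome s16…s1 = 11101 → error at position 29.
Flip position 29: 0010011010100011101011000111010 → 0010011010100011101011000111110

0010011010100011101011000111110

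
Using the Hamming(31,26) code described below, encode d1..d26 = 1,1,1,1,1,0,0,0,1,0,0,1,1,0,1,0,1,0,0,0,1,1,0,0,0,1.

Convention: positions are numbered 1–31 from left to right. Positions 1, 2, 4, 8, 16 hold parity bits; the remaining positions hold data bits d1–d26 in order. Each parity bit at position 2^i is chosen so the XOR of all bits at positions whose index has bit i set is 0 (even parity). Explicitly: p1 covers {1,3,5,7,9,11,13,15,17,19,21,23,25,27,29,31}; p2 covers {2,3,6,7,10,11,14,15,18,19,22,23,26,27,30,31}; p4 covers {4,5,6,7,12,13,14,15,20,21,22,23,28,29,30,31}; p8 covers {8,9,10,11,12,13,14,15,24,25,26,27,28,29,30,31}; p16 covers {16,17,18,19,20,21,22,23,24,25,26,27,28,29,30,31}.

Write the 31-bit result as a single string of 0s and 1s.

0011111110001001110101000110001

Place data at non-parity positions: p1 p2 1 p4 1 1 1 p8 1 0 0 0 1 0 0 p16 1 1 0 1 0 1 0 0 0 1 1 0 0 0 1
p1 (pos 1,3,5,7,9,11,13,15,17,19,21,23,25,27,29,31): XOR of data positions = 1⊕1⊕1⊕1⊕0⊕1⊕0⊕1⊕0⊕0⊕0⊕0⊕1⊕0⊕1 = 0
p2 (pos 2,3,6,7,10,11,14,15,18,19,22,23,26,27,30,31): XOR of data positions = 1⊕1⊕1⊕0⊕0⊕0⊕0⊕1⊕0⊕1⊕0⊕1⊕1⊕0⊕1 = 0
p4 (pos 4,5,6,7,12,13,14,15,20,21,22,23,28,29,30,31): XOR of data positions = 1⊕1⊕1⊕0⊕1⊕0⊕0⊕1⊕0⊕1⊕0⊕0⊕0⊕0⊕1 = 1
p8 (pos 8,9,10,11,12,13,14,15,24,25,26,27,28,29,30,31): XOR of data positions = 1⊕0⊕0⊕0⊕1⊕0⊕0⊕0⊕0⊕1⊕1⊕0⊕0⊕0⊕1 = 1
p16 (pos 16,17,18,19,20,21,22,23,24,25,26,27,28,29,30,31): XOR of data positions = 1⊕1⊕0⊕1⊕0⊕1⊕0⊕0⊕0⊕1⊕1⊕0⊕0⊕0⊕1 = 1
Codeword: 0011111110001001110101000110001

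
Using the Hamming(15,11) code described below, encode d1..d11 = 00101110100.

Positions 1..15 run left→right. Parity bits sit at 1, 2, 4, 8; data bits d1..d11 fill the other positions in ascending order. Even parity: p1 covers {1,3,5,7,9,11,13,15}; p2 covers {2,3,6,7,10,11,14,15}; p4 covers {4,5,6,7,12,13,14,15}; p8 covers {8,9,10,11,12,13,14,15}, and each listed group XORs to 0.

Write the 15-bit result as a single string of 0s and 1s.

Place data at non-parity positions: p1 p2 0 p4 0 1 0 p8 1 1 1 0 1 0 0
p1 (pos 1,3,5,7,9,11,13,15): XOR of data positions = 0⊕0⊕0⊕1⊕1⊕1⊕0 = 1
p2 (pos 2,3,6,7,10,11,14,15): XOR of data positions = 0⊕1⊕0⊕1⊕1⊕0⊕0 = 1
p4 (pos 4,5,6,7,12,13,14,15): XOR of data positions = 0⊕1⊕0⊕0⊕1⊕0⊕0 = 0
p8 (pos 8,9,10,11,12,13,14,15): XOR of data positions = 1⊕1⊕1⊕0⊕1⊕0⊕0 = 0
Codeword: 110001001110100

110001001110100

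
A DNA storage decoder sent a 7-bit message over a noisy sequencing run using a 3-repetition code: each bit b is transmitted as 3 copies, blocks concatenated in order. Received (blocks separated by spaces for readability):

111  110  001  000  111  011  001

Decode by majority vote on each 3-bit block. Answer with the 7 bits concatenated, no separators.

Block 1 (111): 3 ones → 1
Block 2 (110): 2 ones → 1
Block 3 (001): 1 one → 0
Block 4 (000): 0 ones → 0
Block 5 (111): 3 ones → 1
Block 6 (011): 2 ones → 1
Block 7 (001): 1 one → 0

1100110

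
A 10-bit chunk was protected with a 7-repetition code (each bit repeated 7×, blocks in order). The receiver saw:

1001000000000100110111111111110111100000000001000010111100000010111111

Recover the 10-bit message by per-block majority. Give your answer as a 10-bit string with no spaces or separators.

Block 1 (1001000): 2 ones → 0
Block 2 (0000001): 1 one → 0
Block 3 (0011011): 4 ones → 1
Block 4 (1111111): 7 ones → 1
Block 5 (1101111): 6 ones → 1
Block 6 (0000000): 0 ones → 0
Block 7 (0001000): 1 one → 0
Block 8 (0101111): 5 ones → 1
Block 9 (0000001): 1 one → 0
Block 10 (0111111): 6 ones → 1

0011100101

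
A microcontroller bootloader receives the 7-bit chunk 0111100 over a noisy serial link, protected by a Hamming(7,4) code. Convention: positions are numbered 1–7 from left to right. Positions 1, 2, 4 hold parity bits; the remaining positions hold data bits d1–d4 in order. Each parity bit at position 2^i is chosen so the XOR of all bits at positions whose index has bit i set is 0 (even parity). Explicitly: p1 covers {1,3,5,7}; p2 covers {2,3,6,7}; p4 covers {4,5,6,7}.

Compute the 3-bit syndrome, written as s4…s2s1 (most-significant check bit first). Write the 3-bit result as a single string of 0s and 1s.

s1 (pos 1,3,5,7): 0⊕1⊕1⊕0 = 0
s2 (pos 2,3,6,7): 1⊕1⊕0⊕0 = 0
s4 (pos 4,5,6,7): 1⊕1⊕0⊕0 = 0
Syndrome s4…s1 = 000 → no error.

000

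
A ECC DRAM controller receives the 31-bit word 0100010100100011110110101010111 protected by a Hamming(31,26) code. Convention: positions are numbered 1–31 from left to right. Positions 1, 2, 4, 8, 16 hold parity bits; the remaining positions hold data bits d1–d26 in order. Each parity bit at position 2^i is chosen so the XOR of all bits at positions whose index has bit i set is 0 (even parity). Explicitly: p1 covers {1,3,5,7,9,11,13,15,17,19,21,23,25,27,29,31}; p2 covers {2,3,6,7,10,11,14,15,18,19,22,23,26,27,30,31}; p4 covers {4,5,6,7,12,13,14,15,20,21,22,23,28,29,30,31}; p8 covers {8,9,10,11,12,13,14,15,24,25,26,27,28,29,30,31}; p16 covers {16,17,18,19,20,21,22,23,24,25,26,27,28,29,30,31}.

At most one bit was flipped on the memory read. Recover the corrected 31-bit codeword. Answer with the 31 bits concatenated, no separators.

0100010100100011111110101010111

s1 (pos 1,3,5,7,9,11,13,15,17,19,21,23,25,27,29,31): 0⊕0⊕0⊕0⊕0⊕1⊕0⊕1⊕1⊕0⊕1⊕1⊕1⊕1⊕1⊕1 = 1
s2 (pos 2,3,6,7,10,11,14,15,18,19,22,23,26,27,30,31): 1⊕0⊕1⊕0⊕0⊕1⊕0⊕1⊕1⊕0⊕0⊕1⊕0⊕1⊕1⊕1 = 1
s4 (pos 4,5,6,7,12,13,14,15,20,21,22,23,28,29,30,31): 0⊕0⊕1⊕0⊕0⊕0⊕0⊕1⊕1⊕1⊕0⊕1⊕0⊕1⊕1⊕1 = 0
s8 (pos 8,9,10,11,12,13,14,15,24,25,26,27,28,29,30,31): 1⊕0⊕0⊕1⊕0⊕0⊕0⊕1⊕0⊕1⊕0⊕1⊕0⊕1⊕1⊕1 = 0
s16 (pos 16,17,18,19,20,21,22,23,24,25,26,27,28,29,30,31): 1⊕1⊕1⊕0⊕1⊕1⊕0⊕1⊕0⊕1⊕0⊕1⊕0⊕1⊕1⊕1 = 1
Syndrome s16…s1 = 10011 → error at position 19.
Flip position 19: 0100010100100011110110101010111 → 0100010100100011111110101010111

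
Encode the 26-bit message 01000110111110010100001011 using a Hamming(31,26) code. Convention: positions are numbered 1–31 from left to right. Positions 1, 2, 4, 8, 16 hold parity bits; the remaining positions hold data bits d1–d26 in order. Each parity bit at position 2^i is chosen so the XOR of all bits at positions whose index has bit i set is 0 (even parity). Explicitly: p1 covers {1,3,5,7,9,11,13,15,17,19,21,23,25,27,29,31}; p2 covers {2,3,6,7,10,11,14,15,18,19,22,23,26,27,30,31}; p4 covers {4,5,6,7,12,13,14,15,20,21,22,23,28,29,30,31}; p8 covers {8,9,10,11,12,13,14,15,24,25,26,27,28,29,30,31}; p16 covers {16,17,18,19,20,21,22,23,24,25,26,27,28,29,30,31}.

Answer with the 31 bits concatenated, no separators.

Place data at non-parity positions: p1 p2 0 p4 1 0 0 p8 0 1 1 0 1 1 1 p16 1 1 0 0 1 0 1 0 0 0 0 1 0 1 1
p1 (pos 1,3,5,7,9,11,13,15,17,19,21,23,25,27,29,31): XOR of data positions = 0⊕1⊕0⊕0⊕1⊕1⊕1⊕1⊕0⊕1⊕1⊕0⊕0⊕0⊕1 = 0
p2 (pos 2,3,6,7,10,11,14,15,18,19,22,23,26,27,30,31): XOR of data positions = 0⊕0⊕0⊕1⊕1⊕1⊕1⊕1⊕0⊕0⊕1⊕0⊕0⊕1⊕1 = 0
p4 (pos 4,5,6,7,12,13,14,15,20,21,22,23,28,29,30,31): XOR of data positions = 1⊕0⊕0⊕0⊕1⊕1⊕1⊕0⊕1⊕0⊕1⊕1⊕0⊕1⊕1 = 1
p8 (pos 8,9,10,11,12,13,14,15,24,25,26,27,28,29,30,31): XOR of data positions = 0⊕1⊕1⊕0⊕1⊕1⊕1⊕0⊕0⊕0⊕0⊕1⊕0⊕1⊕1 = 0
p16 (pos 16,17,18,19,20,21,22,23,24,25,26,27,28,29,30,31): XOR of data positions = 1⊕1⊕0⊕0⊕1⊕0⊕1⊕0⊕0⊕0⊕0⊕1⊕0⊕1⊕1 = 1
Codeword: 0001100001101111110010100001011

0001100001101111110010100001011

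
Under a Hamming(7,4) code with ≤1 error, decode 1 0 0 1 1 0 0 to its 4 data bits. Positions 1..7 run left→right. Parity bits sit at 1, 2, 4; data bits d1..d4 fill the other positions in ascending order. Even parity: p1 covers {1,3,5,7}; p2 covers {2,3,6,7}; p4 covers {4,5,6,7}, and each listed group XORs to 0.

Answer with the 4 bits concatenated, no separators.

s1 (pos 1,3,5,7): 1⊕0⊕1⊕0 = 0
s2 (pos 2,3,6,7): 0⊕0⊕0⊕0 = 0
s4 (pos 4,5,6,7): 1⊕1⊕0⊕0 = 0
Syndrome s4…s1 = 000 → no error.
Read data bits from positions 3,5,6,7: 0100

0100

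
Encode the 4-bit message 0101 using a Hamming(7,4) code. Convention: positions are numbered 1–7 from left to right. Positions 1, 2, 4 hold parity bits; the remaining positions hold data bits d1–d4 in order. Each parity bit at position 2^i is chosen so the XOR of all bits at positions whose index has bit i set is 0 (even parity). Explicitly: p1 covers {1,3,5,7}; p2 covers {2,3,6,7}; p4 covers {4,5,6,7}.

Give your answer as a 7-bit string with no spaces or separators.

Place data at non-parity positions: p1 p2 0 p4 1 0 1
p1 (pos 1,3,5,7): XOR of data positions = 0⊕1⊕1 = 0
p2 (pos 2,3,6,7): XOR of data positions = 0⊕0⊕1 = 1
p4 (pos 4,5,6,7): XOR of data positions = 1⊕0⊕1 = 0
Codeword: 0100101

0100101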